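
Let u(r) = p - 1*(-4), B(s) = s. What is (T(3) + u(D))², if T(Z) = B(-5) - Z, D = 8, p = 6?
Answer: 4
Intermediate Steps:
u(r) = 10 (u(r) = 6 - 1*(-4) = 6 + 4 = 10)
T(Z) = -5 - Z
(T(3) + u(D))² = ((-5 - 1*3) + 10)² = ((-5 - 3) + 10)² = (-8 + 10)² = 2² = 4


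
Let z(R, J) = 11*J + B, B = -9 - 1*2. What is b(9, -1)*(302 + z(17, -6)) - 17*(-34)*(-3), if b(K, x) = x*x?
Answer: -1509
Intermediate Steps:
B = -11 (B = -9 - 2 = -11)
b(K, x) = x²
z(R, J) = -11 + 11*J (z(R, J) = 11*J - 11 = -11 + 11*J)
b(9, -1)*(302 + z(17, -6)) - 17*(-34)*(-3) = (-1)²*(302 + (-11 + 11*(-6))) - 17*(-34)*(-3) = 1*(302 + (-11 - 66)) - (-578)*(-3) = 1*(302 - 77) - 1*1734 = 1*225 - 1734 = 225 - 1734 = -1509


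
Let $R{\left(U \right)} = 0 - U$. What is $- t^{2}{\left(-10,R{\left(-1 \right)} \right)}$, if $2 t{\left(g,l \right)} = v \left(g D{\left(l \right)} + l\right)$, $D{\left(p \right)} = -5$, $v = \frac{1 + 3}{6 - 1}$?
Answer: $- \frac{10404}{25} \approx -416.16$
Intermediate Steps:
$v = \frac{4}{5} \approx 0.8$
$R{\left(U \right)} = - U$
$t{\left(g,l \right)} = - 2 g + \frac{2 l}{5}$ ($t{\left(g,l \right)} = \frac{\frac{4}{5} \left(g \left(-5\right) + l\right)}{2} = \frac{\frac{4}{5} \left(- 5 g + l\right)}{2} = \frac{\frac{4}{5} \left(l - 5 g\right)}{2} = \frac{- 4 g + \frac{4 l}{5}}{2} = - 2 g + \frac{2 l}{5}$)
$- t^{2}{\left(-10,R{\left(-1 \right)} \right)} = - \left(\left(-2\right) \left(-10\right) + \frac{2 \left(\left(-1\right) \left(-1\right)\right)}{5}\right)^{2} = - \left(20 + \frac{2}{5} \cdot 1\right)^{2} = - \left(20 + \frac{2}{5}\right)^{2} = - \left(\frac{102}{5}\right)^{2} = \left(-1\right) \frac{10404}{25} = - \frac{10404}{25}$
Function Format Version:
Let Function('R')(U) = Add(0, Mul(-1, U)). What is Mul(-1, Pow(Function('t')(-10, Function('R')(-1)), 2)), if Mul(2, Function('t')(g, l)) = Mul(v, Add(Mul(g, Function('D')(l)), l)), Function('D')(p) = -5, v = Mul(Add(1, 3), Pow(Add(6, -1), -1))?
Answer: Rational(-10404, 25) ≈ -416.16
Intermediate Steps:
v = Rational(4, 5) (v = Mul(4, Pow(5, -1)) = Mul(4, Rational(1, 5)) = Rational(4, 5) ≈ 0.80000)
Function('R')(U) = Mul(-1, U)
Function('t')(g, l) = Add(Mul(-2, g), Mul(Rational(2, 5), l)) (Function('t')(g, l) = Mul(Rational(1, 2), Mul(Rational(4, 5), Add(Mul(g, -5), l))) = Mul(Rational(1, 2), Mul(Rational(4, 5), Add(Mul(-5, g), l))) = Mul(Rational(1, 2), Mul(Rational(4, 5), Add(l, Mul(-5, g)))) = Mul(Rational(1, 2), Add(Mul(-4, g), Mul(Rational(4, 5), l))) = Add(Mul(-2, g), Mul(Rational(2, 5), l)))
Mul(-1, Pow(Function('t')(-10, Function('R')(-1)), 2)) = Mul(-1, Pow(Add(Mul(-2, -10), Mul(Rational(2, 5), Mul(-1, -1))), 2)) = Mul(-1, Pow(Add(20, Mul(Rational(2, 5), 1)), 2)) = Mul(-1, Pow(Add(20, Rational(2, 5)), 2)) = Mul(-1, Pow(Rational(102, 5), 2)) = Mul(-1, Rational(10404, 25)) = Rational(-10404, 25)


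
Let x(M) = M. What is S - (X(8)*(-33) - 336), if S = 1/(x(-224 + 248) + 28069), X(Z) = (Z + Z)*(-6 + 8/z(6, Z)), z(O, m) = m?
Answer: -64726271/28093 ≈ -2304.0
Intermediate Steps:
X(Z) = 2*Z*(-6 + 8/Z) (X(Z) = (Z + Z)*(-6 + 8/Z) = (2*Z)*(-6 + 8/Z) = 2*Z*(-6 + 8/Z))
S = 1/28093 (S = 1/((-224 + 248) + 28069) = 1/(24 + 28069) = 1/28093 ≈ 3.5596e-5)
S - (X(8)*(-33) - 336) = 1/28093 - ((16 - 12*8)*(-33) - 336) = 1/28093 - ((16 - 96)*(-33) - 336) = 1/28093 - (-80*(-33) - 336) = 1/28093 - (2640 - 336) = 1/28093 - 1*2304 = 1/28093 - 2304 = -64726271/28093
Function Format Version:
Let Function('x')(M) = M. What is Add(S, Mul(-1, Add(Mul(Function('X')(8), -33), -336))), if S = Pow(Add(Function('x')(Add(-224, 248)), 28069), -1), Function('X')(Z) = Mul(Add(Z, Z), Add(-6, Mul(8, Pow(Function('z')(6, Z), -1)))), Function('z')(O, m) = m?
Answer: Rational(-64726271, 28093) ≈ -2304.0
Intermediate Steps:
Function('X')(Z) = Mul(2, Z, Add(-6, Mul(8, Pow(Z, -1)))) (Function('X')(Z) = Mul(Add(Z, Z), Add(-6, Mul(8, Pow(Z, -1)))) = Mul(Mul(2, Z), Add(-6, Mul(8, Pow(Z, -1)))) = Mul(2, Z, Add(-6, Mul(8, Pow(Z, -1)))))
S = Rational(1, 28093) (S = Pow(Add(Add(-224, 248), 28069), -1) = Pow(Add(24, 28069), -1) = Pow(28093, -1) = Rational(1, 28093) ≈ 3.5596e-5)
Add(S, Mul(-1, Add(Mul(Function('X')(8), -33), -336))) = Add(Rational(1, 28093), Mul(-1, Add(Mul(Add(16, Mul(-12, 8)), -33), -336))) = Add(Rational(1, 28093), Mul(-1, Add(Mul(Add(16, -96), -33), -336))) = Add(Rational(1, 28093), Mul(-1, Add(Mul(-80, -33), -336))) = Add(Rational(1, 28093), Mul(-1, Add(2640, -336))) = Add(Rational(1, 28093), Mul(-1, 2304)) = Add(Rational(1, 28093), -2304) = Rational(-64726271, 28093)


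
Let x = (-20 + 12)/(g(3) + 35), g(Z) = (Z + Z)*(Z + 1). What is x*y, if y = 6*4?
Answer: -192/59 ≈ -3.2542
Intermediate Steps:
y = 24
g(Z) = 2*Z*(1 + Z) (g(Z) = (2*Z)*(1 + Z) = 2*Z*(1 + Z))
x = -8/59 (x = (-20 + 12)/(2*3*(1 + 3) + 35) = -8/(2*3*4 + 35) = -8/(24 + 35) = -8/59 ≈ -0.13559)
x*y = -8/59*24 = -192/59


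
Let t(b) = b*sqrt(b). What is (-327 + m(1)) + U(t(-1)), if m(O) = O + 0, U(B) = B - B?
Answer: -326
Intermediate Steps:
t(b) = b**(3/2)
U(B) = 0
m(O) = O
(-327 + m(1)) + U(t(-1)) = (-327 + 1) + 0 = -326 + 0 = -326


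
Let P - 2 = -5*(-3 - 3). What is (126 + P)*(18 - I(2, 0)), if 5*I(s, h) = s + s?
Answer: 13588/5 ≈ 2717.6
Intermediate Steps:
I(s, h) = 2*s/5 (I(s, h) = (s + s)/5 = (2*s)/5 = 2*s/5)
P = 32 (P = 2 - 5*(-3 - 3) = 2 - 5*(-6) = 2 + 30 = 32)
(126 + P)*(18 - I(2, 0)) = (126 + 32)*(18 - 2*2/5) = 158*(18 - 1*4/5) = 158*(18 - 4/5) = 158*(86/5) = 13588/5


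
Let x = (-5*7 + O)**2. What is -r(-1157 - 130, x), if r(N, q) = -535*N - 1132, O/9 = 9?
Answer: -687413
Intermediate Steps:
O = 81 (O = 9*9 = 81)
x = 2116 (x = (-5*7 + 81)**2 = (-35 + 81)**2 = 46**2 = 2116)
r(N, q) = -1132 - 535*N
-r(-1157 - 130, x) = -(-1132 - 535*(-1157 - 130)) = -(-1132 - 535*(-1287)) = -(-1132 + 688545) = -1*687413 = -687413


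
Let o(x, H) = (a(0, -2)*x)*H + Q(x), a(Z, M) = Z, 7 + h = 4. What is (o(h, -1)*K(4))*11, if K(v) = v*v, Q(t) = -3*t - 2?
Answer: 1232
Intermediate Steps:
h = -3 (h = -7 + 4 = -3)
Q(t) = -2 - 3*t
K(v) = v²
o(x, H) = -2 - 3*x (o(x, H) = (0*x)*H + (-2 - 3*x) = 0*H + (-2 - 3*x) = 0 + (-2 - 3*x) = -2 - 3*x)
(o(h, -1)*K(4))*11 = ((-2 - 3*(-3))*4²)*11 = ((-2 + 9)*16)*11 = (7*16)*11 = 112*11 = 1232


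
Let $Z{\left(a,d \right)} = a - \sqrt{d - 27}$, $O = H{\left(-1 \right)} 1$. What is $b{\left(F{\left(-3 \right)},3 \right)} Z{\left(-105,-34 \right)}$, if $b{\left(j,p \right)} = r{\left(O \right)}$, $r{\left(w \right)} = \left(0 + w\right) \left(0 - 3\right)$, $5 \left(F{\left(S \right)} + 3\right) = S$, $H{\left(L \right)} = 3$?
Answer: $945 + 9 i \sqrt{61} \approx 945.0 + 70.292 i$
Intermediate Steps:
$F{\left(S \right)} = -3 + \frac{S}{5}$
$O = 3$ ($O = 3 \cdot 1 = 3$)
$Z{\left(a,d \right)} = a - \sqrt{-27 + d}$
$r{\left(w \right)} = - 3 w$ ($r{\left(w \right)} = w \left(-3\right) = - 3 w$)
$b{\left(j,p \right)} = -9$ ($b{\left(j,p \right)} = \left(-3\right) 3 = -9$)
$b{\left(F{\left(-3 \right)},3 \right)} Z{\left(-105,-34 \right)} = - 9 \left(-105 - \sqrt{-27 - 34}\right) = - 9 \left(-105 - \sqrt{-61}\right) = - 9 \left(-105 - i \sqrt{61}\right) = 945 + 9 i \sqrt{61}$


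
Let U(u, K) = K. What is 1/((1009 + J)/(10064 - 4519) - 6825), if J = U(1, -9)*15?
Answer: -5545/37843751 ≈ -0.00014652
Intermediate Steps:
J = -135 (J = -9*15 = -135)
1/((1009 + J)/(10064 - 4519) - 6825) = 1/((1009 - 135)/(10064 - 4519) - 6825) = 1/(874/5545 - 6825) = 1/(-37843751/5545) = -5545/37843751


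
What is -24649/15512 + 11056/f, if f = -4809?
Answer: -5919137/1522392 ≈ -3.8881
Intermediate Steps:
-24649/15512 + 11056/f = -24649/15512 + 11056/(-4809) = -24649*1/15512 + 11056*(-1/4809) = -24649/15512 - 11056/4809 = -5919137/1522392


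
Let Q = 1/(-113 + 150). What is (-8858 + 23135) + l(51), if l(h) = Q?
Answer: 528250/37 ≈ 14277.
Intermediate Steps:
Q = 1/37 ≈ 0.027027
l(h) = 1/37
(-8858 + 23135) + l(51) = (-8858 + 23135) + 1/37 = 14277 + 1/37 = 528250/37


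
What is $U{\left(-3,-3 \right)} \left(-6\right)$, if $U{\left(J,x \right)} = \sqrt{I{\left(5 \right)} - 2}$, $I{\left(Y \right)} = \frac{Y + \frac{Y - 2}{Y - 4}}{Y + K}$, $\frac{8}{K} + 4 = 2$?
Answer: $- 6 \sqrt{6} \approx -14.697$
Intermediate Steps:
$K = -4$ ($K = \frac{8}{-4 + 2} = \frac{8}{-2} = 8 \left(- \frac{1}{2}\right) = -4$)
$I{\left(Y \right)} = \frac{Y + \frac{-2 + Y}{-4 + Y}}{-4 + Y}$ ($I{\left(Y \right)} = \frac{Y + \frac{Y - 2}{Y - 4}}{Y - 4} = \frac{Y + \frac{-2 + Y}{-4 + Y}}{-4 + Y}$)
$U{\left(J,x \right)} = \sqrt{6}$ ($U{\left(J,x \right)} = \sqrt{\frac{-2 + 5^{2} - 15}{16 + 5^{2} - 40} - 2} = \sqrt{\frac{-2 + 25 - 15}{16 + 25 - 40} - 2} = \sqrt{1^{-1} \cdot 8 - 2} = \sqrt{1 \cdot 8 - 2} = \sqrt{8 - 2} = \sqrt{6}$)
$U{\left(-3,-3 \right)} \left(-6\right) = \sqrt{6} \left(-6\right) = - 6 \sqrt{6}$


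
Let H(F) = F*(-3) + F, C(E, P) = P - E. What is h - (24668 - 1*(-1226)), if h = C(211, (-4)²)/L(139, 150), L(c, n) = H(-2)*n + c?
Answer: -19135861/739 ≈ -25894.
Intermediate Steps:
H(F) = -2*F (H(F) = -3*F + F = -2*F)
L(c, n) = c + 4*n (L(c, n) = (-2*(-2))*n + c = 4*n + c = c + 4*n)
h = -195/739 (h = ((-4)² - 1*211)/(139 + 4*150) = (16 - 211)/(139 + 600) = -195/739 ≈ -0.26387)
h - (24668 - 1*(-1226)) = -195/739 - (24668 - 1*(-1226)) = -195/739 - (24668 + 1226) = -195/739 - 1*25894 = -195/739 - 25894 = -19135861/739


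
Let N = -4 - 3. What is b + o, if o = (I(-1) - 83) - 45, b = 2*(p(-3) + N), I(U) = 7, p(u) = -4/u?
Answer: -397/3 ≈ -132.33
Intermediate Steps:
N = -7
b = -34/3 (b = 2*(-4/(-3) - 7) = 2*(-4*(-⅓) - 7) = 2*(4/3 - 7) = 2*(-17/3) = -34/3 ≈ -11.333)
o = -121 (o = (7 - 83) - 45 = -76 - 45 = -121)
b + o = -34/3 - 121 = -397/3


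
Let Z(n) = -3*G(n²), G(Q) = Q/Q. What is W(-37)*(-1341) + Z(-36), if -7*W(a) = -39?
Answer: -52320/7 ≈ -7474.3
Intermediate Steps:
G(Q) = 1
Z(n) = -3 (Z(n) = -3*1 = -3)
W(a) = 39/7 (W(a) = -⅐*(-39) = 39/7)
W(-37)*(-1341) + Z(-36) = (39/7)*(-1341) - 3 = -52299/7 - 3 = -52320/7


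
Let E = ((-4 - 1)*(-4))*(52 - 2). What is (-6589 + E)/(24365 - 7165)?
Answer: -5589/17200 ≈ -0.32494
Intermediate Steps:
E = 1000 (E = -5*(-4)*50 = 20*50 = 1000)
(-6589 + E)/(24365 - 7165) = (-6589 + 1000)/(24365 - 7165) = -5589/17200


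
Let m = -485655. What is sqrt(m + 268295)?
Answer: 4*I*sqrt(13585) ≈ 466.22*I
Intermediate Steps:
sqrt(m + 268295) = sqrt(-485655 + 268295) = sqrt(-217360) = 4*I*sqrt(13585)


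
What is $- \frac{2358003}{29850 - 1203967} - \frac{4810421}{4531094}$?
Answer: $\frac{5036336172025}{5320034493998} \approx 0.94667$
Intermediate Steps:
$- \frac{2358003}{29850 - 1203967} - \frac{4810421}{4531094} = - \frac{2358003}{-1174117} - \frac{4810421}{4531094} = \left(-2358003\right) \left(- \frac{1}{1174117}\right) - \frac{4810421}{4531094} = \frac{2358003}{1174117} - \frac{4810421}{4531094} = \frac{5036336172025}{5320034493998}$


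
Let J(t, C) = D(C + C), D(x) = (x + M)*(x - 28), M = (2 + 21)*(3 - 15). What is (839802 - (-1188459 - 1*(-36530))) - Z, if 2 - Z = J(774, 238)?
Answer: 2081329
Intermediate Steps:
M = -276 (M = 23*(-12) = -276)
D(x) = (-276 + x)*(-28 + x) (D(x) = (x - 276)*(x - 28) = (-276 + x)*(-28 + x))
J(t, C) = 7728 - 608*C + 4*C² (J(t, C) = 7728 + (C + C)² - 304*(C + C) = 7728 + (2*C)² - 608*C = 7728 + 4*C² - 608*C = 7728 - 608*C + 4*C²)
Z = -89598 (Z = 2 - (7728 - 608*238 + 4*238²) = 2 - (7728 - 144704 + 4*56644) = 2 - (7728 - 144704 + 226576) = 2 - 1*89600 = 2 - 89600 = -89598)
(839802 - (-1188459 - 1*(-36530))) - Z = (839802 - (-1188459 - 1*(-36530))) - 1*(-89598) = (839802 - (-1188459 + 36530)) + 89598 = (839802 - 1*(-1151929)) + 89598 = (839802 + 1151929) + 89598 = 1991731 + 89598 = 2081329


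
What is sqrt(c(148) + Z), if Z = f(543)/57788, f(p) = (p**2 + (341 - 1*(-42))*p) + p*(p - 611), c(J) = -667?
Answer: I*sqrt(550123007794)/28894 ≈ 25.67*I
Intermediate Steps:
f(p) = p**2 + 383*p + p*(-611 + p) (f(p) = (p**2 + (341 + 42)*p) + p*(-611 + p) = (p**2 + 383*p) + p*(-611 + p) = p**2 + 383*p + p*(-611 + p))
Z = 232947/28894 (Z = (2*543*(-114 + 543))/57788 = (2*543*429)*(1/57788) = 465894*(1/57788) = 232947/28894 ≈ 8.0621)
sqrt(c(148) + Z) = sqrt(-667 + 232947/28894) = sqrt(-19039351/28894) = I*sqrt(550123007794)/28894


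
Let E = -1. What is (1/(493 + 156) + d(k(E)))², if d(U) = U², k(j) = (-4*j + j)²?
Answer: 2763604900/421201 ≈ 6561.3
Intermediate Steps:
k(j) = 9*j² (k(j) = (-3*j)² = 9*j²)
(1/(493 + 156) + d(k(E)))² = (1/(493 + 156) + (9*(-1)²)²)² = (1/649 + (9*1)²)² = (1/649 + 9²)² = (1/649 + 81)² = (52570/649)² = 2763604900/421201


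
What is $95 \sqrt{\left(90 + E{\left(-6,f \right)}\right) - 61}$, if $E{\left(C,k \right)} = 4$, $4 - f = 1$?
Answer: $95 \sqrt{33} \approx 545.73$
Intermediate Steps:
$f = 3$ ($f = 4 - 1 = 3$)
$95 \sqrt{\left(90 + E{\left(-6,f \right)}\right) - 61} = 95 \sqrt{\left(90 + 4\right) - 61} = 95 \sqrt{94 - 61} = 95 \sqrt{33}$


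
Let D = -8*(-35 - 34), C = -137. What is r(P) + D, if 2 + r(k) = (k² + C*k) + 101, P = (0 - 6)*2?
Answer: 2439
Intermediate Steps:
P = -12 (P = -6*2 = -12)
r(k) = 99 + k² - 137*k (r(k) = -2 + ((k² - 137*k) + 101) = -2 + (101 + k² - 137*k) = 99 + k² - 137*k)
D = 552 (D = -8*(-69) = 552)
r(P) + D = (99 + (-12)² - 137*(-12)) + 552 = (99 + 144 + 1644) + 552 = 1887 + 552 = 2439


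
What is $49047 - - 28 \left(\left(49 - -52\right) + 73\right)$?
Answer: $53919$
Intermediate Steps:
$49047 - - 28 \left(\left(49 - -52\right) + 73\right) = 49047 - - 28 \left(\left(49 + 52\right) + 73\right) = 49047 - - 28 \left(101 + 73\right) = 49047 - \left(-28\right) 174 = 49047 - -4872 = 49047 + 4872 = 53919$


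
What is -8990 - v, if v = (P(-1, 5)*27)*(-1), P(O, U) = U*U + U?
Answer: -8180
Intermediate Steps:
P(O, U) = U + U² (P(O, U) = U² + U = U + U²)
v = -810 (v = ((5*(1 + 5))*27)*(-1) = ((5*6)*27)*(-1) = (30*27)*(-1) = 810*(-1) = -810)
-8990 - v = -8990 - 1*(-810) = -8990 + 810 = -8180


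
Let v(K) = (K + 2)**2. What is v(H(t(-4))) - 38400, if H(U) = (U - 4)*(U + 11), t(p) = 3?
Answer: -38256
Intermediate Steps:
H(U) = (-4 + U)*(11 + U)
v(K) = (2 + K)**2
v(H(t(-4))) - 38400 = (2 + (-44 + 3**2 + 7*3))**2 - 38400 = (2 + (-44 + 9 + 21))**2 - 38400 = (2 - 14)**2 - 38400 = (-12)**2 - 38400 = 144 - 38400 = -38256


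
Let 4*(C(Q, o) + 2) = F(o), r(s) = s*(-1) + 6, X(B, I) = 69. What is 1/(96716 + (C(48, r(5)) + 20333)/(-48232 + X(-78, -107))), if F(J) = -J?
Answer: 192652/18632449509 ≈ 1.0340e-5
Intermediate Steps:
r(s) = 6 - s (r(s) = -s + 6 = 6 - s)
C(Q, o) = -2 - o/4 (C(Q, o) = -2 + (-o)/4 = -2 - o/4)
1/(96716 + (C(48, r(5)) + 20333)/(-48232 + X(-78, -107))) = 1/(96716 + ((-2 - (6 - 1*5)/4) + 20333)/(-48232 + 69)) = 1/(96716 + ((-2 - (6 - 5)/4) + 20333)/(-48163)) = 1/(96716 + ((-2 - ¼*1) + 20333)*(-1/48163)) = 1/(96716 + ((-2 - ¼) + 20333)*(-1/48163)) = 1/(96716 + (-9/4 + 20333)*(-1/48163)) = 1/(96716 + (81323/4)*(-1/48163)) = 1/(96716 - 81323/192652) = 1/(18632449509/192652) = 192652/18632449509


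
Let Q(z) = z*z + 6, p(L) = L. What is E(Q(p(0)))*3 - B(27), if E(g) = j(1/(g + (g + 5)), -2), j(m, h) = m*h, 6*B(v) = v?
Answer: -165/34 ≈ -4.8529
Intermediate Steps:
B(v) = v/6
Q(z) = 6 + z² (Q(z) = z² + 6 = 6 + z²)
j(m, h) = h*m
E(g) = -2/(5 + 2*g) (E(g) = -2/(g + (g + 5)) = -2/(g + (5 + g)) = -2/(5 + 2*g))
E(Q(p(0)))*3 - B(27) = -2/(5 + 2*(6 + 0²))*3 - 27/6 = -2/(5 + 2*(6 + 0))*3 - 1*9/2 = -2/(5 + 2*6)*3 - 9/2 = -2/(5 + 12)*3 - 9/2 = -2/17*3 - 9/2 = -6/17 - 9/2 = -165/34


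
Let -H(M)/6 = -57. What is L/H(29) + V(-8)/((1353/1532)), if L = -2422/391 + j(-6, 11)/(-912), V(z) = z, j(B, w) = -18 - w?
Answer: -499215720703/55001463264 ≈ -9.0764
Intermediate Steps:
H(M) = 342 (H(M) = -6*(-57) = 342)
L = -2197525/356592 (L = -2422/391 + (-18 - 1*11)/(-912) = -2422*1/391 + (-18 - 11)*(-1/912) = -2422/391 - 29*(-1/912) = -2422/391 + 29/912 = -2197525/356592 ≈ -6.1626)
L/H(29) + V(-8)/((1353/1532)) = -2197525/356592/342 - 8/(1353/1532) = -2197525/356592*1/342 - 8/(1353*(1/1532)) = -2197525/121954464 - 8/1353/1532 = -2197525/121954464 - 8*1532/1353 = -2197525/121954464 - 12256/1353 = -499215720703/55001463264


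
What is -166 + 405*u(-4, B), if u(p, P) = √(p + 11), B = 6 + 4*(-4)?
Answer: -166 + 405*√7 ≈ 905.53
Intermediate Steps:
B = -10 (B = 6 - 16 = -10)
u(p, P) = √(11 + p)
-166 + 405*u(-4, B) = -166 + 405*√(11 - 4) = -166 + 405*√7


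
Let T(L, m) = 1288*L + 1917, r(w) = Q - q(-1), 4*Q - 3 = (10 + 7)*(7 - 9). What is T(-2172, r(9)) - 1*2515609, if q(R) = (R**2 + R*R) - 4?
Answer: -5311228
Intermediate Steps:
q(R) = -4 + 2*R**2 (q(R) = (R**2 + R**2) - 4 = 2*R**2 - 4 = -4 + 2*R**2)
Q = -31/4 (Q = 3/4 + ((10 + 7)*(7 - 9))/4 = 3/4 + (17*(-2))/4 = 3/4 + (1/4)*(-34) = 3/4 - 17/2 = -31/4 ≈ -7.7500)
r(w) = -23/4 (r(w) = -31/4 - (-4 + 2*(-1)**2) = -31/4 - (-4 + 2*1) = -31/4 - (-4 + 2) = -31/4 - 1*(-2) = -31/4 + 2 = -23/4)
T(L, m) = 1917 + 1288*L
T(-2172, r(9)) - 1*2515609 = (1917 + 1288*(-2172)) - 1*2515609 = (1917 - 2797536) - 2515609 = -2795619 - 2515609 = -5311228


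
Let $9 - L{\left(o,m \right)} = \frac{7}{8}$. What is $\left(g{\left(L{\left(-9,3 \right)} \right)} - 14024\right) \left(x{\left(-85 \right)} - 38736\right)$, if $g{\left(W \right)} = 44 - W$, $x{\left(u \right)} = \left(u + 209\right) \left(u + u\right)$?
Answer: $836713685$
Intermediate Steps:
$L{\left(o,m \right)} = \frac{65}{8}$ ($L{\left(o,m \right)} = 9 - \frac{7}{8} = \frac{65}{8}$)
$x{\left(u \right)} = 2 u \left(209 + u\right)$ ($x{\left(u \right)} = \left(209 + u\right) 2 u = 2 u \left(209 + u\right)$)
$\left(g{\left(L{\left(-9,3 \right)} \right)} - 14024\right) \left(x{\left(-85 \right)} - 38736\right) = \left(\left(44 - \frac{65}{8}\right) - 14024\right) \left(2 \left(-85\right) \left(209 - 85\right) - 38736\right) = \left(\left(44 - \frac{65}{8}\right) - 14024\right) \left(2 \left(-85\right) 124 - 38736\right) = \left(\frac{287}{8} - 14024\right) \left(-21080 - 38736\right) = \left(- \frac{111905}{8}\right) \left(-59816\right) = 836713685$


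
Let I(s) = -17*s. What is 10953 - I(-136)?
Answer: 8641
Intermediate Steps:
10953 - I(-136) = 10953 - (-17)*(-136) = 10953 - 1*2312 = 10953 - 2312 = 8641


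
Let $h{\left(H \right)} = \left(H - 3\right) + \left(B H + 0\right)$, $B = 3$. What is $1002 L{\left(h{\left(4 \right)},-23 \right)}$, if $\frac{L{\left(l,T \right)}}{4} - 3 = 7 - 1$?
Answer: $36072$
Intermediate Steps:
$h{\left(H \right)} = -3 + 4 H$ ($h{\left(H \right)} = \left(H - 3\right) + \left(3 H + 0\right) = \left(-3 + H\right) + 3 H = -3 + 4 H$)
$L{\left(l,T \right)} = 36$ ($L{\left(l,T \right)} = 12 + 4 \left(7 - 1\right) = 12 + 4 \cdot 6 = 12 + 24 = 36$)
$1002 L{\left(h{\left(4 \right)},-23 \right)} = 1002 \cdot 36 = 36072$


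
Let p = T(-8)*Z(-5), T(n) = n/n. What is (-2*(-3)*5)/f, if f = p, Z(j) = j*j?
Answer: 6/5 ≈ 1.2000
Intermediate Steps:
T(n) = 1
Z(j) = j²
p = 25 (p = 1*(-5)² = 1*25 = 25)
f = 25
(-2*(-3)*5)/f = (-2*(-3)*5)/25 = (6*5)*(1/25) = 30*(1/25) = 6/5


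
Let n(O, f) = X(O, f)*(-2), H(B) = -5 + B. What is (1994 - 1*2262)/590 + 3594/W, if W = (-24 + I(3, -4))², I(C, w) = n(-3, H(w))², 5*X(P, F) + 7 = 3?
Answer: 312073043/42376160 ≈ 7.3644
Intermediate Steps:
X(P, F) = -⅘ (X(P, F) = -7/5 + (⅕)*3 = -7/5 + ⅗ = -⅘)
n(O, f) = 8/5 (n(O, f) = -⅘*(-2) = 8/5)
I(C, w) = 64/25 (I(C, w) = (8/5)² = 64/25)
W = 287296/625 (W = (-24 + 64/25)² = (-536/25)² = 287296/625 ≈ 459.67)
(1994 - 1*2262)/590 + 3594/W = (1994 - 1*2262)/590 + 3594/(287296/625) = (1994 - 2262)*(1/590) + 3594*(625/287296) = -268*1/590 + 1123125/143648 = -134/295 + 1123125/143648 = 312073043/42376160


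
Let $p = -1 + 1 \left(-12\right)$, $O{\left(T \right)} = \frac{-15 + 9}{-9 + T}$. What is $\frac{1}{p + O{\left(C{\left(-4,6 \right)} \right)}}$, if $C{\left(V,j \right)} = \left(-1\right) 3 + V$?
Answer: $- \frac{8}{101} \approx -0.079208$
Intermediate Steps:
$C{\left(V,j \right)} = -3 + V$
$O{\left(T \right)} = - \frac{6}{-9 + T}$
$p = -13$ ($p = -1 - 12 = -13$)
$\frac{1}{p + O{\left(C{\left(-4,6 \right)} \right)}} = \frac{1}{-13 - \frac{6}{-9 - 7}} = \frac{1}{-13 - \frac{6}{-16}} = \frac{1}{-13 - - \frac{3}{8}} = \frac{1}{-13 + \frac{3}{8}} = \frac{1}{- \frac{101}{8}} = - \frac{8}{101}$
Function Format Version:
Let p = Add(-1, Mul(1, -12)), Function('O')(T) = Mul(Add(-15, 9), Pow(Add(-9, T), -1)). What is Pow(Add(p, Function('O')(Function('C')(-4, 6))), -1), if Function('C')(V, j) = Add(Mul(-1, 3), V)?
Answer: Rational(-8, 101) ≈ -0.079208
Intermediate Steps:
Function('C')(V, j) = Add(-3, V)
Function('O')(T) = Mul(-6, Pow(Add(-9, T), -1))
p = -13 (p = Add(-1, -12) = -13)
Pow(Add(p, Function('O')(Function('C')(-4, 6))), -1) = Pow(Add(-13, Mul(-6, Pow(Add(-9, Add(-3, -4)), -1))), -1) = Pow(Add(-13, Mul(-6, Pow(Add(-9, -7), -1))), -1) = Pow(Add(-13, Mul(-6, Pow(-16, -1))), -1) = Pow(Add(-13, Mul(-6, Rational(-1, 16))), -1) = Pow(Add(-13, Rational(3, 8)), -1) = Pow(Rational(-101, 8), -1) = Rational(-8, 101)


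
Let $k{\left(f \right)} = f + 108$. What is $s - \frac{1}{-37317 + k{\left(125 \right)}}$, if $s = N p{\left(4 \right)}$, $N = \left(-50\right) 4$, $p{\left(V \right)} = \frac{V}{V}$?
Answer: $- \frac{7416799}{37084} \approx -200.0$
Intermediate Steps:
$p{\left(V \right)} = 1$
$k{\left(f \right)} = 108 + f$
$N = -200$
$s = -200$ ($s = \left(-200\right) 1 = -200$)
$s - \frac{1}{-37317 + k{\left(125 \right)}} = -200 - \frac{1}{-37317 + \left(108 + 125\right)} = -200 - \frac{1}{-37317 + 233} = -200 - \frac{1}{-37084} = -200 - - \frac{1}{37084} = -200 + \frac{1}{37084} = - \frac{7416799}{37084}$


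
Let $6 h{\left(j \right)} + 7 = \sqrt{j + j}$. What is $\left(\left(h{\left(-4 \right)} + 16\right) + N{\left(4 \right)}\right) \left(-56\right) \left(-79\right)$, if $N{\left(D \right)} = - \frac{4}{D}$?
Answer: $\frac{183596}{3} + \frac{4424 i \sqrt{2}}{3} \approx 61199.0 + 2085.5 i$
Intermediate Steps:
$h{\left(j \right)} = - \frac{7}{6} + \frac{\sqrt{2} \sqrt{j}}{6}$ ($h{\left(j \right)} = - \frac{7}{6} + \frac{\sqrt{j + j}}{6} = - \frac{7}{6} + \frac{\sqrt{2 j}}{6} = - \frac{7}{6} + \frac{\sqrt{2} \sqrt{j}}{6}$)
$\left(\left(h{\left(-4 \right)} + 16\right) + N{\left(4 \right)}\right) \left(-56\right) \left(-79\right) = \left(\left(\left(- \frac{7}{6} + \frac{\sqrt{2} \sqrt{-4}}{6}\right) + 16\right) - \frac{4}{4}\right) \left(-56\right) \left(-79\right) = \left(\left(\left(- \frac{7}{6} + \frac{\sqrt{2} \cdot 2 i}{6}\right) + 16\right) - 1\right) \left(-56\right) \left(-79\right) = \left(\left(\left(- \frac{7}{6} + \frac{i \sqrt{2}}{3}\right) + 16\right) - 1\right) \left(-56\right) \left(-79\right) = \left(\left(\frac{89}{6} + \frac{i \sqrt{2}}{3}\right) - 1\right) \left(-56\right) \left(-79\right) = \left(\frac{83}{6} + \frac{i \sqrt{2}}{3}\right) \left(-56\right) \left(-79\right) = \left(- \frac{2324}{3} - \frac{56 i \sqrt{2}}{3}\right) \left(-79\right) = \frac{183596}{3} + \frac{4424 i \sqrt{2}}{3}$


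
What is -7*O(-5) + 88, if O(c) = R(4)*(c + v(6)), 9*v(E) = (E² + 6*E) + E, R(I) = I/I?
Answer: 187/3 ≈ 62.333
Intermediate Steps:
R(I) = 1
v(E) = E²/9 + 7*E/9 (v(E) = ((E² + 6*E) + E)/9 = (E² + 7*E)/9 = E²/9 + 7*E/9)
O(c) = 26/3 + c (O(c) = 1*(c + (⅑)*6*(7 + 6)) = 1*(c + (⅑)*6*13) = 1*(c + 26/3) = 1*(26/3 + c) = 26/3 + c)
-7*O(-5) + 88 = -7*(26/3 - 5) + 88 = -7*11/3 + 88 = -77/3 + 88 = 187/3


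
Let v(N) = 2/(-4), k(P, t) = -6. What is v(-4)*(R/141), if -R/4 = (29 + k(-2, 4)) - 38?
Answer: -10/47 ≈ -0.21277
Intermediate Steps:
v(N) = -½ (v(N) = 2*(-¼) = -½)
R = 60 (R = -4*((29 - 6) - 38) = -4*(23 - 38) = -4*(-15) = 60)
v(-4)*(R/141) = -30/141 = -½*20/47 = -10/47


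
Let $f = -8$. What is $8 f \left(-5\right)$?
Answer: $320$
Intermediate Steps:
$8 f \left(-5\right) = 8 \left(-8\right) \left(-5\right) = \left(-64\right) \left(-5\right) = 320$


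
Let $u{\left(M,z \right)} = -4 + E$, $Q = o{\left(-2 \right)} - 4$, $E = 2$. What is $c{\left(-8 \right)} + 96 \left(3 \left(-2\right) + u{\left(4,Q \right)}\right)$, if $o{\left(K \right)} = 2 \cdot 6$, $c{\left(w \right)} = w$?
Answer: $-776$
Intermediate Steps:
$o{\left(K \right)} = 12$
$Q = 8$ ($Q = 12 - 4 = 8$)
$u{\left(M,z \right)} = -2$ ($u{\left(M,z \right)} = -4 + 2 = -2$)
$c{\left(-8 \right)} + 96 \left(3 \left(-2\right) + u{\left(4,Q \right)}\right) = -8 + 96 \left(3 \left(-2\right) - 2\right) = -8 + 96 \left(-6 - 2\right) = -8 + 96 \left(-8\right) = -8 - 768 = -776$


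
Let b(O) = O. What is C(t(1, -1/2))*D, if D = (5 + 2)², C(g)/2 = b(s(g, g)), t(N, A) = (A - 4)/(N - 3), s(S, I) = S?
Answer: 441/2 ≈ 220.50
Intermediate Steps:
t(N, A) = (-4 + A)/(-3 + N)
C(g) = 2*g
D = 49 (D = 7² = 49)
C(t(1, -1/2))*D = (2*((-4 - 1/2)/(-3 + 1)))*49 = (2*((-4 - 1*½)/(-2)))*49 = (2*(-(-4 - ½)/2))*49 = (2*(-½*(-9/2)))*49 = (2*(9/4))*49 = (9/2)*49 = 441/2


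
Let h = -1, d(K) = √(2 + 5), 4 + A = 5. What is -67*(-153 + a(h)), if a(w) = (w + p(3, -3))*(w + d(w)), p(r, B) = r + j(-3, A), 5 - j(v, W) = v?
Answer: 10921 - 670*√7 ≈ 9148.3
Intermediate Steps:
A = 1 (A = -4 + 5 = 1)
j(v, W) = 5 - v
p(r, B) = 8 + r (p(r, B) = r + (5 - 1*(-3)) = r + (5 + 3) = r + 8 = 8 + r)
d(K) = √7
a(w) = (11 + w)*(w + √7) (a(w) = (w + (8 + 3))*(w + √7) = (w + 11)*(w + √7) = (11 + w)*(w + √7))
-67*(-153 + a(h)) = -67*(-153 + ((-1)² + 11*(-1) + 11*√7 - √7)) = -67*(-153 + (1 - 11 + 11*√7 - √7)) = -67*(-153 + (-10 + 10*√7)) = -67*(-163 + 10*√7) = 10921 - 670*√7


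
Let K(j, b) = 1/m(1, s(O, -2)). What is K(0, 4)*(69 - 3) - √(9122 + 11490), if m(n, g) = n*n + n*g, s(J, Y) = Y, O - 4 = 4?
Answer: -66 - 2*√5153 ≈ -209.57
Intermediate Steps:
O = 8 (O = 4 + 4 = 8)
m(n, g) = n² + g*n
K(j, b) = -1 (K(j, b) = 1/(1*(-2 + 1)) = 1/(1*(-1)) = 1/(-1) = -1)
K(0, 4)*(69 - 3) - √(9122 + 11490) = -(69 - 3) - √(9122 + 11490) = -1*66 - √20612 = -66 - 2*√5153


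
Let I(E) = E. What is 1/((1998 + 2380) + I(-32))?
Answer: 1/4346 ≈ 0.00023010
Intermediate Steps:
1/((1998 + 2380) + I(-32)) = 1/((1998 + 2380) - 32) = 1/(4378 - 32) = 1/4346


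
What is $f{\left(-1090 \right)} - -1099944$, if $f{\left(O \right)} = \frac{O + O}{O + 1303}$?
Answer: $\frac{234285892}{213} \approx 1.0999 \cdot 10^{6}$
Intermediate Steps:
$f{\left(O \right)} = \frac{2 O}{1303 + O}$
$f{\left(-1090 \right)} - -1099944 = 2 \left(-1090\right) \frac{1}{1303 - 1090} - -1099944 = 2 \left(-1090\right) \frac{1}{213} + 1099944 = - \frac{2180}{213} + 1099944 = \frac{234285892}{213}$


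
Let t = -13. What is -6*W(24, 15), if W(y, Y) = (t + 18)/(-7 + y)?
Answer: -30/17 ≈ -1.7647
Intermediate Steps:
W(y, Y) = 5/(-7 + y) (W(y, Y) = (-13 + 18)/(-7 + y) = 5/(-7 + y))
-6*W(24, 15) = -30/(-7 + 24) = -30/17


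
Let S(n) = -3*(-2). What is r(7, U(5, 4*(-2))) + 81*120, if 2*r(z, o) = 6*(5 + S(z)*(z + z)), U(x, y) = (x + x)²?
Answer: 9987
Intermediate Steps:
S(n) = 6
U(x, y) = 4*x² (U(x, y) = (2*x)² = 4*x²)
r(z, o) = 15 + 36*z (r(z, o) = (6*(5 + 6*(z + z)))/2 = (6*(5 + 6*(2*z)))/2 = (6*(5 + 12*z))/2 = (30 + 72*z)/2 = 15 + 36*z)
r(7, U(5, 4*(-2))) + 81*120 = (15 + 36*7) + 81*120 = (15 + 252) + 9720 = 267 + 9720 = 9987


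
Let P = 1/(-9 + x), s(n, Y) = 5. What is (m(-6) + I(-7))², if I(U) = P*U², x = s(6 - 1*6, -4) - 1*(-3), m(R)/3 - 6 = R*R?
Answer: 5929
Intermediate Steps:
m(R) = 18 + 3*R² (m(R) = 18 + 3*(R*R) = 18 + 3*R²)
x = 8 (x = 5 - 1*(-3) = 5 + 3 = 8)
P = -1 (P = 1/(-9 + 8) = 1/(-1) = -1)
I(U) = -U²
(m(-6) + I(-7))² = ((18 + 3*(-6)²) - 1*(-7)²)² = ((18 + 3*36) - 1*49)² = ((18 + 108) - 49)² = (126 - 49)² = 77² = 5929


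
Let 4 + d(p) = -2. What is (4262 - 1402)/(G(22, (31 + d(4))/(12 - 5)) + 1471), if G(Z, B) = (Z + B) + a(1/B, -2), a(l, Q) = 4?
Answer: 385/202 ≈ 1.9059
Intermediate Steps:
d(p) = -6 (d(p) = -4 - 2 = -6)
G(Z, B) = 4 + B + Z (G(Z, B) = (Z + B) + 4 = (B + Z) + 4 = 4 + B + Z)
(4262 - 1402)/(G(22, (31 + d(4))/(12 - 5)) + 1471) = (4262 - 1402)/((4 + (31 - 6)/(12 - 5) + 22) + 1471) = 2860/((4 + 25/7 + 22) + 1471) = 2860/(207/7 + 1471) = 2860/(10504/7) = 2860*(7/10504) = 385/202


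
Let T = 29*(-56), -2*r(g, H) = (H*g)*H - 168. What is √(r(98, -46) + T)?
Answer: 2*I*√26306 ≈ 324.38*I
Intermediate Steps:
r(g, H) = 84 - g*H²/2 (r(g, H) = -((H*g)*H - 168)/2 = -(g*H² - 168)/2 = -(-168 + g*H²)/2 = 84 - g*H²/2)
T = -1624
√(r(98, -46) + T) = √((84 - ½*98*(-46)²) - 1624) = √((84 - ½*98*2116) - 1624) = √((84 - 103684) - 1624) = √(-103600 - 1624) = √(-105224) = 2*I*√26306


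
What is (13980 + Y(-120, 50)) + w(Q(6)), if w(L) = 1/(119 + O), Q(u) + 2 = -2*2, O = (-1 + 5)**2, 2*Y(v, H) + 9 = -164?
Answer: 3751247/270 ≈ 13894.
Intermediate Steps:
Y(v, H) = -173/2 (Y(v, H) = -9/2 + (1/2)*(-164) = -9/2 - 82 = -173/2)
O = 16 (O = 4**2 = 16)
Q(u) = -6 (Q(u) = -2 - 2*2 = -2 - 4 = -6)
w(L) = 1/135 (w(L) = 1/(119 + 16) = 1/135)
(13980 + Y(-120, 50)) + w(Q(6)) = (13980 - 173/2) + 1/135 = 27787/2 + 1/135 = 3751247/270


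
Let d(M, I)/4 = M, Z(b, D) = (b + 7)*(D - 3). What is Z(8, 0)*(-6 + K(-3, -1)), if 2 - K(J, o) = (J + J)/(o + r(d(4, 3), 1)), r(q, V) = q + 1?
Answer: 1305/8 ≈ 163.13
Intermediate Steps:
Z(b, D) = (-3 + D)*(7 + b) (Z(b, D) = (7 + b)*(-3 + D) = (-3 + D)*(7 + b))
d(M, I) = 4*M
r(q, V) = 1 + q
K(J, o) = 2 - 2*J/(17 + o) (K(J, o) = 2 - (J + J)/(o + (1 + 4*4)) = 2 - 2*J/(o + (1 + 16)) = 2 - 2*J/(o + 17) = 2 - 2*J/(17 + o))
Z(8, 0)*(-6 + K(-3, -1)) = (-21 - 3*8 + 7*0 + 0*8)*(-6 + 2*(17 - 1 - 1*(-3))/(17 - 1)) = (-21 - 24 + 0 + 0)*(-6 + 2*(17 - 1 + 3)/16) = -45*(-6 + 2*(1/16)*19) = -45*(-6 + 19/8) = -45*(-29/8) = 1305/8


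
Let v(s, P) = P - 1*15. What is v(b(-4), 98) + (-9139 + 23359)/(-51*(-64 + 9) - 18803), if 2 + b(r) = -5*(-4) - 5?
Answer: 656807/7999 ≈ 82.111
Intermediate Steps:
b(r) = 13 (b(r) = -2 + (-5*(-4) - 5) = -2 + (20 - 5) = -2 + 15 = 13)
v(s, P) = -15 + P (v(s, P) = P - 15 = -15 + P)
v(b(-4), 98) + (-9139 + 23359)/(-51*(-64 + 9) - 18803) = (-15 + 98) + (-9139 + 23359)/(-51*(-64 + 9) - 18803) = 83 + 14220/(-51*(-55) - 18803) = 83 + 14220/(2805 - 18803) = 83 + 14220/(-15998) = 83 + 14220*(-1/15998) = 83 - 7110/7999 = 656807/7999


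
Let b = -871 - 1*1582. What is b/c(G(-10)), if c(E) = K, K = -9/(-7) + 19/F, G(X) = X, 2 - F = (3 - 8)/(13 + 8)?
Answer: -807037/3216 ≈ -250.94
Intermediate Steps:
F = 47/21 (F = 2 - (3 - 8)/(13 + 8) = 2 - (-5)/21 = 2 - 1*(-5/21) = 2 + 5/21 = 47/21 ≈ 2.2381)
b = -2453 (b = -871 - 1582 = -2453)
K = 3216/329 (K = -9/(-7) + 19/(47/21) = -9*(-1/7) + 19*(21/47) = 9/7 + 399/47 = 3216/329 ≈ 9.7751)
c(E) = 3216/329
b/c(G(-10)) = -2453/3216/329 = -2453*329/3216 = -807037/3216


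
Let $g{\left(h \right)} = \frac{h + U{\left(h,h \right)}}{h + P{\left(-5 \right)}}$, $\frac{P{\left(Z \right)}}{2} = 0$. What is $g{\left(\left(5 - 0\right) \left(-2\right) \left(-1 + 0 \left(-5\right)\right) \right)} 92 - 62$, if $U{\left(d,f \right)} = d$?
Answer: $122$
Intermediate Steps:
$P{\left(Z \right)} = 0$ ($P{\left(Z \right)} = 2 \cdot 0 = 0$)
$g{\left(h \right)} = 2$ ($g{\left(h \right)} = \frac{h + h}{h + 0} = \frac{2 h}{h} = 2$)
$g{\left(\left(5 - 0\right) \left(-2\right) \left(-1 + 0 \left(-5\right)\right) \right)} 92 - 62 = 2 \cdot 92 - 62 = 184 - 62 = 122$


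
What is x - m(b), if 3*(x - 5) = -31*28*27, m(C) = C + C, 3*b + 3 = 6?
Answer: -7809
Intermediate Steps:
b = 1 (b = -1 + (1/3)*6 = -1 + 2 = 1)
m(C) = 2*C
x = -7807 (x = 5 + (-31*28*27)/3 = 5 + (-868*27)/3 = 5 + (1/3)*(-23436) = 5 - 7812 = -7807)
x - m(b) = -7807 - 2 = -7809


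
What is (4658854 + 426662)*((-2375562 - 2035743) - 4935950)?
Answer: -47535614858580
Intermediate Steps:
(4658854 + 426662)*((-2375562 - 2035743) - 4935950) = 5085516*(-4411305 - 4935950) = 5085516*(-9347255) = -47535614858580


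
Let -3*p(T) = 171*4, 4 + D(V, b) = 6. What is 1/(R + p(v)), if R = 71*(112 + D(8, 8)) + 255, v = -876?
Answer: 1/8121 ≈ 0.00012314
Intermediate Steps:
D(V, b) = 2 (D(V, b) = -4 + 6 = 2)
p(T) = -228 (p(T) = -57*4 = -⅓*684 = -228)
R = 8349 (R = 71*(112 + 2) + 255 = 71*114 + 255 = 8094 + 255 = 8349)
1/(R + p(v)) = 1/(8349 - 228) = 1/8121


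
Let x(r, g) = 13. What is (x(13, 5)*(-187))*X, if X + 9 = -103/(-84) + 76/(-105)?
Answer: 8676239/420 ≈ 20658.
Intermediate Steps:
X = -3569/420 (X = -9 + (-103/(-84) + 76/(-105)) = -9 + (-103*(-1/84) + 76*(-1/105)) = -9 + (103/84 - 76/105) = -9 + 211/420 = -3569/420 ≈ -8.4976)
(x(13, 5)*(-187))*X = (13*(-187))*(-3569/420) = -2431*(-3569/420) = 8676239/420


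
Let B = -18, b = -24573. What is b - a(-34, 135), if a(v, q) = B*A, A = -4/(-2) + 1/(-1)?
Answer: -24555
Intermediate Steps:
A = 1 (A = -4*(-1/2) + 1*(-1) = 2 - 1 = 1)
a(v, q) = -18 (a(v, q) = -18*1 = -18)
b - a(-34, 135) = -24573 - 1*(-18) = -24573 + 18 = -24555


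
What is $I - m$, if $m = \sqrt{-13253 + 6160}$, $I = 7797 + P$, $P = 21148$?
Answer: $28945 - i \sqrt{7093} \approx 28945.0 - 84.22 i$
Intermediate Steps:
$I = 28945$ ($I = 7797 + 21148 = 28945$)
$m = i \sqrt{7093}$ ($m = \sqrt{-7093} = i \sqrt{7093} \approx 84.22 i$)
$I - m = 28945 - i \sqrt{7093}$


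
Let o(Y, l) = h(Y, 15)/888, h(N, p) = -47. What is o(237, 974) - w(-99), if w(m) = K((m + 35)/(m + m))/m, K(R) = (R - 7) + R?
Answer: -339733/2901096 ≈ -0.11711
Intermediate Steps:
o(Y, l) = -47/888
K(R) = -7 + 2*R (K(R) = (-7 + R) + R = -7 + 2*R)
w(m) = (-7 + (35 + m)/m)/m (w(m) = (-7 + 2*((m + 35)/(m + m)))/m = (-7 + 2*((35 + m)/((2*m))))/m = (-7 + 2*((35 + m)*(1/(2*m))))/m = (-7 + 2*((35 + m)/(2*m)))/m = (-7 + (35 + m)/m)/m)
o(237, 974) - w(-99) = -47/888 - (35 - 6*(-99))/(-99)² = -47/888 - (35 + 594)/9801 = -47/888 - 629/9801 = -339733/2901096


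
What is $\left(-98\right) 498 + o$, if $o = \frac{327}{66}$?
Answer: $- \frac{1073579}{22} \approx -48799.0$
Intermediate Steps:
$o = \frac{109}{22}$ ($o = 327 \cdot \frac{1}{66} = \frac{109}{22} \approx 4.9545$)
$\left(-98\right) 498 + o = \left(-98\right) 498 + \frac{109}{22} = -48804 + \frac{109}{22} = - \frac{1073579}{22}$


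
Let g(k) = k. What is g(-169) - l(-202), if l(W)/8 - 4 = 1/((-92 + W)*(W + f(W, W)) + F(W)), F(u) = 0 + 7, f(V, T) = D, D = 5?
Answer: -11642933/57925 ≈ -201.00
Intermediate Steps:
f(V, T) = 5
F(u) = 7
l(W) = 32 + 8/(7 + (-92 + W)*(5 + W)) (l(W) = 32 + 8/((-92 + W)*(W + 5) + 7) = 32 + 8/((-92 + W)*(5 + W) + 7) = 32 + 8/(7 + (-92 + W)*(5 + W)))
g(-169) - l(-202) = -169 - 8*(-1811 - 348*(-202) + 4*(-202)²)/(-453 + (-202)² - 87*(-202)) = -169 - 8*(-1811 + 70296 + 4*40804)/(-453 + 40804 + 17574) = -169 - 8*(-1811 + 70296 + 163216)/57925 = -169 - 8*231701/57925 = -169 - 1*1853608/57925 = -169 - 1853608/57925 = -11642933/57925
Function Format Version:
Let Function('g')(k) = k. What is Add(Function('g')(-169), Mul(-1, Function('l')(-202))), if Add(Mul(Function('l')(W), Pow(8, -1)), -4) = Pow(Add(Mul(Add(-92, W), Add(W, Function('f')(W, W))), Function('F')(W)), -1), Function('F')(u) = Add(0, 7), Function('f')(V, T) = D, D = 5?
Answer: Rational(-11642933, 57925) ≈ -201.00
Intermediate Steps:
Function('f')(V, T) = 5
Function('F')(u) = 7
Function('l')(W) = Add(32, Mul(8, Pow(Add(7, Mul(Add(-92, W), Add(5, W))), -1))) (Function('l')(W) = Add(32, Mul(8, Pow(Add(Mul(Add(-92, W), Add(W, 5)), 7), -1))) = Add(32, Mul(8, Pow(Add(Mul(Add(-92, W), Add(5, W)), 7), -1))) = Add(32, Mul(8, Pow(Add(7, Mul(Add(-92, W), Add(5, W))), -1))))
Add(Function('g')(-169), Mul(-1, Function('l')(-202))) = Add(-169, Mul(-1, Mul(8, Pow(Add(-453, Pow(-202, 2), Mul(-87, -202)), -1), Add(-1811, Mul(-348, -202), Mul(4, Pow(-202, 2)))))) = Add(-169, Mul(-1, Mul(8, Pow(Add(-453, 40804, 17574), -1), Add(-1811, 70296, Mul(4, 40804))))) = Add(-169, Mul(-1, Mul(8, Pow(57925, -1), Add(-1811, 70296, 163216)))) = Add(-169, Mul(-1, Mul(8, Rational(1, 57925), 231701))) = Add(-169, Mul(-1, Rational(1853608, 57925))) = Add(-169, Rational(-1853608, 57925)) = Rational(-11642933, 57925)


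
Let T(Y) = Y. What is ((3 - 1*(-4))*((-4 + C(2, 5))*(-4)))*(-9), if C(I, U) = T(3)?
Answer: -252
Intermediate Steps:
C(I, U) = 3
((3 - 1*(-4))*((-4 + C(2, 5))*(-4)))*(-9) = ((3 - 1*(-4))*((-4 + 3)*(-4)))*(-9) = ((3 + 4)*(-1*(-4)))*(-9) = (7*4)*(-9) = 28*(-9) = -252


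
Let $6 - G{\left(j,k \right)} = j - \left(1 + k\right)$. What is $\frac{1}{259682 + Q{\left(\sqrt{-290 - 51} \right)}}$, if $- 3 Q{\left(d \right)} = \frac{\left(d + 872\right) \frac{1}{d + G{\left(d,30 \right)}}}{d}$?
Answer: $- \frac{37851 i}{- 9829223041 i + 872 \sqrt{341}} \approx 3.8509 \cdot 10^{-6} - 6.3086 \cdot 10^{-12} i$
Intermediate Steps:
$G{\left(j,k \right)} = 7 + k - j$ ($G{\left(j,k \right)} = 6 - \left(j - \left(1 + k\right)\right) = 6 - \left(-1 + j - k\right) = 6 + \left(1 + k - j\right) = 7 + k - j$)
$Q{\left(d \right)} = - \frac{\frac{872}{37} + \frac{d}{37}}{3 d}$ ($Q{\left(d \right)} = - \frac{\frac{d + 872}{d + \left(7 + 30 - d\right)} \frac{1}{d}}{3} = - \frac{\frac{872 + d}{d - \left(-37 + d\right)} \frac{1}{d}}{3} = - \frac{\frac{872 + d}{37} \frac{1}{d}}{3} = - \frac{\left(872 + d\right) \frac{1}{37} \frac{1}{d}}{3} = - \frac{\left(\frac{872}{37} + \frac{d}{37}\right) \frac{1}{d}}{3} = - \frac{\frac{1}{d} \left(\frac{872}{37} + \frac{d}{37}\right)}{3} = - \frac{\frac{872}{37} + \frac{d}{37}}{3 d}$)
$\frac{1}{259682 + Q{\left(\sqrt{-290 - 51} \right)}} = \frac{1}{259682 + \frac{-872 - \sqrt{-290 - 51}}{111 \sqrt{-290 - 51}}} = \frac{1}{259682 + \frac{-872 - \sqrt{-341}}{111 \sqrt{-341}}} = \frac{1}{259682 + \frac{-872 - i \sqrt{341}}{111 i \sqrt{341}}} = \frac{1}{259682 + \frac{- \frac{i \sqrt{341}}{341} \left(-872 - i \sqrt{341}\right)}{111}} = \frac{1}{259682 - \frac{i \sqrt{341} \left(-872 - i \sqrt{341}\right)}{37851}}$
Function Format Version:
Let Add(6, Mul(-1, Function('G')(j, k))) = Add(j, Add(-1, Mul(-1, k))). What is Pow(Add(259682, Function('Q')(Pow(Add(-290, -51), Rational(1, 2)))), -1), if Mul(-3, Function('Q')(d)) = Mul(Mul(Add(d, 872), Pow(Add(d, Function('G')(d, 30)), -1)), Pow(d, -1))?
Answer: Mul(-37851, I, Pow(Add(Mul(-9829223041, I), Mul(872, Pow(341, Rational(1, 2)))), -1)) ≈ Add(3.8509e-6, Mul(-6.3086e-12, I))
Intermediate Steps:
Function('G')(j, k) = Add(7, k, Mul(-1, j)) (Function('G')(j, k) = Add(6, Mul(-1, Add(j, Add(-1, Mul(-1, k))))) = Add(6, Mul(-1, Add(-1, j, Mul(-1, k)))) = Add(6, Add(1, k, Mul(-1, j))) = Add(7, k, Mul(-1, j)))
Function('Q')(d) = Mul(Rational(-1, 3), Pow(d, -1), Add(Rational(872, 37), Mul(Rational(1, 37), d))) (Function('Q')(d) = Mul(Rational(-1, 3), Mul(Mul(Add(d, 872), Pow(Add(d, Add(7, 30, Mul(-1, d))), -1)), Pow(d, -1))) = Mul(Rational(-1, 3), Mul(Mul(Add(872, d), Pow(Add(d, Add(37, Mul(-1, d))), -1)), Pow(d, -1))) = Mul(Rational(-1, 3), Mul(Mul(Add(872, d), Pow(37, -1)), Pow(d, -1))) = Mul(Rational(-1, 3), Mul(Mul(Add(872, d), Rational(1, 37)), Pow(d, -1))) = Mul(Rational(-1, 3), Mul(Add(Rational(872, 37), Mul(Rational(1, 37), d)), Pow(d, -1))) = Mul(Rational(-1, 3), Mul(Pow(d, -1), Add(Rational(872, 37), Mul(Rational(1, 37), d)))) = Mul(Rational(-1, 3), Pow(d, -1), Add(Rational(872, 37), Mul(Rational(1, 37), d))))
Pow(Add(259682, Function('Q')(Pow(Add(-290, -51), Rational(1, 2)))), -1) = Pow(Add(259682, Mul(Rational(1, 111), Pow(Pow(Add(-290, -51), Rational(1, 2)), -1), Add(-872, Mul(-1, Pow(Add(-290, -51), Rational(1, 2)))))), -1) = Pow(Add(259682, Mul(Rational(1, 111), Pow(Pow(-341, Rational(1, 2)), -1), Add(-872, Mul(-1, Pow(-341, Rational(1, 2)))))), -1) = Pow(Add(259682, Mul(Rational(1, 111), Pow(Mul(I, Pow(341, Rational(1, 2))), -1), Add(-872, Mul(-1, Mul(I, Pow(341, Rational(1, 2))))))), -1) = Pow(Add(259682, Mul(Rational(1, 111), Mul(Rational(-1, 341), I, Pow(341, Rational(1, 2))), Add(-872, Mul(-1, I, Pow(341, Rational(1, 2)))))), -1) = Pow(Add(259682, Mul(Rational(-1, 37851), I, Pow(341, Rational(1, 2)), Add(-872, Mul(-1, I, Pow(341, Rational(1, 2)))))), -1)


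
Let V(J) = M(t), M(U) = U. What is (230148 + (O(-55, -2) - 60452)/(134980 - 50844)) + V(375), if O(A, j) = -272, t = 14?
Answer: 4841212327/21034 ≈ 2.3016e+5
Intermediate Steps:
V(J) = 14
(230148 + (O(-55, -2) - 60452)/(134980 - 50844)) + V(375) = (230148 + (-272 - 60452)/(134980 - 50844)) + 14 = (230148 - 60724/84136) + 14 = (230148 - 60724*1/84136) + 14 = (230148 - 15181/21034) + 14 = 4840917851/21034 + 14 = 4841212327/21034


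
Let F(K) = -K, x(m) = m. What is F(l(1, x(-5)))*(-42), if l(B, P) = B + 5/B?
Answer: 252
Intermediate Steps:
F(l(1, x(-5)))*(-42) = -(1 + 5/1)*(-42) = -(1 + 5*1)*(-42) = -(1 + 5)*(-42) = -1*6*(-42) = -6*(-42) = 252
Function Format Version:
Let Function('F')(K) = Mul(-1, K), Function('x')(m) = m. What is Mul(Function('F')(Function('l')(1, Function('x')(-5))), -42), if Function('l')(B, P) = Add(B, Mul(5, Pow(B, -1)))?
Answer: 252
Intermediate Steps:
Mul(Function('F')(Function('l')(1, Function('x')(-5))), -42) = Mul(Mul(-1, Add(1, Mul(5, Pow(1, -1)))), -42) = Mul(Mul(-1, Add(1, Mul(5, 1))), -42) = Mul(Mul(-1, Add(1, 5)), -42) = Mul(Mul(-1, 6), -42) = Mul(-6, -42) = 252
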